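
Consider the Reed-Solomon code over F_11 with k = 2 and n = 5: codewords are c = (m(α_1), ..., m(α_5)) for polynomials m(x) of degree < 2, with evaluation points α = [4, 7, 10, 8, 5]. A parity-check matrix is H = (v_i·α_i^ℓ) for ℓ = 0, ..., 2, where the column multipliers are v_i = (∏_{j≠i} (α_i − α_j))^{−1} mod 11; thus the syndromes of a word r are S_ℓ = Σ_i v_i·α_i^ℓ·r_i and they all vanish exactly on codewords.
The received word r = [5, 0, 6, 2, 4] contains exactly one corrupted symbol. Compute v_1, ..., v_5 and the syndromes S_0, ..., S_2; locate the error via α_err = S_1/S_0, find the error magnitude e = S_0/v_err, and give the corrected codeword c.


S = (10, 6, 8), error at position 5, error magnitude e = 8, c = [5, 0, 6, 2, 7].

Step 1: column multipliers v_i = (∏_{j≠i}(α_i − α_j))^{−1} mod 11.
  i = 1 (α = 4): (4−7)(4−10)(4−8)(4−5) = (−3)·(−6)·(−4)·(−1) = 72 ≡ 6, so v_1 = 6^{−1} = 2 (mod 11).
  i = 2 (α = 7): (7−4)(7−10)(7−8)(7−5) = 3·(−3)·(−1)·2 = 18 ≡ 7, so v_2 = 7^{−1} = 8 (mod 11).
  i = 3 (α = 10): (10−4)(10−7)(10−8)(10−5) = 6·3·2·5 = 180 ≡ 4, so v_3 = 4^{−1} = 3 (mod 11).
  i = 4 (α = 8): (8−4)(8−7)(8−10)(8−5) = 4·1·(−2)·3 = −24 ≡ 9, so v_4 = 9^{−1} = 5 (mod 11).
  i = 5 (α = 5): (5−4)(5−7)(5−10)(5−8) = 1·(−2)·(−5)·(−3) = −30 ≡ 3, so v_5 = 3^{−1} = 4 (mod 11).
  v = [2, 8, 3, 5, 4].
Step 2: syndromes of r = [5, 0, 6, 2, 4] (all sums mod 11).
  S_0 = Σ v_i r_i = 2·5 + 8·0 + 3·6 + 5·2 + 4·4 = 54 ≡ 10.
  S_1 = Σ v_i α_i r_i = 2·4·5 + 8·7·0 + 3·10·6 + 5·8·2 + 4·5·4 = 380 ≡ 6.
  α_i^2 mod 11 = [5, 5, 1, 9, 3].
  S_2 = Σ v_i α_i^2 r_i = 2·5·5 + 8·5·0 + 3·1·6 + 5·9·2 + 4·3·4 = 206 ≡ 8.
  S = (10, 6, 8) ≠ 0, so r is not a codeword (an error is present).
Step 3: locate the error. For a single error e at position i, S_ℓ = v_i·e·α_i^ℓ, so α_err = S_1/S_0.
  S_0^{−1} = 10^{−1} = 10 (mod 11), so α_err = 6·10 = 60 ≡ 5 = α_5. Error position i = 5.
  Consistency check: S_2/S_1 = 8·2 = 16 ≡ 5 = α_err ✓ (single-error assumption holds).
Step 4: error magnitude e = S_0/v_5 = S_0·∏_{j≠5}(α_5 − α_j) = 10·3 = 30 ≡ 8 (mod 11).
Step 5: correct position 5: c_5 = r_5 − e = 4 − 8 ≡ 7 (mod 11). Hence c = [5, 0, 6, 2, 7].
  Check: interpolating c through the α_i gives m(x) = 8 + 2·x (degree < 2) with m(α_i) = c_i for every i, so c is indeed a codeword.


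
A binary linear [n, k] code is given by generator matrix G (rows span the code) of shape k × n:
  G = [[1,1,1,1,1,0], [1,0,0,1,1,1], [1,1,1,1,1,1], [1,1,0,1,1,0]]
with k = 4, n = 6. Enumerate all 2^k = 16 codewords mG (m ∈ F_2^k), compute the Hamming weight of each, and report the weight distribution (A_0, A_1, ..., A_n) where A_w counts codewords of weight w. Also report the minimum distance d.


Weight distribution: A_0 = 1, A_1 = 3, A_2 = 3, A_3 = 2, A_4 = 3, A_5 = 3, A_6 = 1. Minimum distance d = 1.

Enumerate all 2^4 = 16 messages m ∈ F_2^4.
For each, compute codeword c = mG in F_2^6, then tally its weight.
  m = 0000 → c = 000000, weight = 0.
  m = 1000 → c = 111110, weight = 5.
  m = 0100 → c = 100111, weight = 4.
  m = 1100 → c = 011001, weight = 3.
  m = 0010 → c = 111111, weight = 6.
  m = 1010 → c = 000001, weight = 1.
  m = 0110 → c = 011000, weight = 2.
  m = 1110 → c = 100110, weight = 3.
  m = 0001 → c = 110110, weight = 4.
  m = 1001 → c = 001000, weight = 1.
  m = 0101 → c = 010001, weight = 2.
  m = 1101 → c = 101111, weight = 5.
  m = 0011 → c = 001001, weight = 2.
  m = 1011 → c = 110111, weight = 5.
  m = 0111 → c = 101110, weight = 4.
  m = 1111 → c = 010000, weight = 1.
Tally weights:
  weight 0: 1 codewords.
  weight 1: 3 codewords.
  weight 2: 3 codewords.
  weight 3: 2 codewords.
  weight 4: 3 codewords.
  weight 5: 3 codewords.
  weight 6: 1 codewords.
Minimum distance d = smallest w > 0 with A_w > 0 = 1.
Sanity: Σ A_w = 16 = 2^4 = 16 ✓.


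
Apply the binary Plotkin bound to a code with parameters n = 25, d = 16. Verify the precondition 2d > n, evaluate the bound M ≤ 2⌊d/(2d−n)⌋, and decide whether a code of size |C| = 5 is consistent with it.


Plotkin bound M ≤ 4; given |C| = 5 > bound (violated).

Check applicability: 2d = 32, n = 25.
2d − n = 7 > 0, so Plotkin applies.
Compute d/(2d−n) = 16/7 ≈ 2.2857.
⌊d/(2d−n)⌋ = 2.
Plotkin bound: M ≤ 2·2 = 4.
Given |C| = 5, check: VIOLATED.
This |C| is above the Plotkin bound, so no binary code with n = 25, d = 16 and 5 codewords exists.


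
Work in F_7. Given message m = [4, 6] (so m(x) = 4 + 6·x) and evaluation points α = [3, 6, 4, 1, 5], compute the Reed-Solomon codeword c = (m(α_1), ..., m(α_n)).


c = [1, 5, 0, 3, 6]

Message polynomial: m(x) = 4 + 6·x (mod 7).
For each evaluation point α_i, compute m(α_i) mod 7:
  α_1 = 3: Horner steps 6 → 1, so m(3) = 1.
  α_2 = 6: Horner steps 6 → 5, so m(6) = 5.
  α_3 = 4: Horner steps 6 → 0, so m(4) = 0.
  α_4 = 1: Horner steps 6 → 3, so m(1) = 3.
  α_5 = 5: Horner steps 6 → 6, so m(5) = 6.
Codeword c = [1, 5, 0, 3, 6] ∈ F_7^5.


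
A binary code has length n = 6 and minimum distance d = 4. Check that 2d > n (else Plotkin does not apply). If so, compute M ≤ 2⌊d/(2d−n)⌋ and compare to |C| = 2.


Plotkin bound M ≤ 4; given |C| = 2 ≤ bound (satisfied).

Check applicability: 2d = 8, n = 6.
2d − n = 2 > 0, so Plotkin applies.
Compute d/(2d−n) = 4/2 ≈ 2.0000.
⌊d/(2d−n)⌋ = 2.
Plotkin bound: M ≤ 2·2 = 4.
Given |C| = 2, check: satisfied.
This |C| is below the Plotkin bound.


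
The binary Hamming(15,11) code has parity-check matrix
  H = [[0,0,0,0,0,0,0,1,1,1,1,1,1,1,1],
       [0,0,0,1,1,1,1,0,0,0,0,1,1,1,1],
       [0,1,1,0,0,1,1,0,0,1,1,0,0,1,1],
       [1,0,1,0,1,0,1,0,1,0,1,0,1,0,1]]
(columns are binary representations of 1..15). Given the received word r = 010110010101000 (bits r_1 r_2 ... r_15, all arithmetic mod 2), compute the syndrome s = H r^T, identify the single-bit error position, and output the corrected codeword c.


s = (1, 1, 0, 1)^T, error position = 13, corrected codeword c = 010110010101100

Compute s = H r^T mod 2 one row at a time:
  s_1 = 1 + 0 + 1 + 0 + 1 + 0 + 0 + 0 = 3 ≡ 1 (mod 2).
  s_2 = 1 + 1 + 0 + 0 + 1 + 0 + 0 + 0 = 3 ≡ 1 (mod 2).
  s_3 = 1 + 0 + 0 + 0 + 1 + 0 + 0 + 0 = 2 ≡ 0 (mod 2).
  s_4 = 0 + 0 + 1 + 0 + 0 + 0 + 0 + 0 = 1 ≡ 1 (mod 2).
s = (1, 1, 0, 1)^T — this equals column 13 of H (binary 1101), so error is at position 13.
Correct: flip bit 13 of r = 010110010101000 to get c = 010110010101100.


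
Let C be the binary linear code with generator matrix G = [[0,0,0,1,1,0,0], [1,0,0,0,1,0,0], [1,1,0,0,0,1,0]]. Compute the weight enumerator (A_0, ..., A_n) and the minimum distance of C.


Weight distribution: A_0 = 1, A_2 = 3, A_3 = 3, A_5 = 1. Minimum distance d = 2.

Enumerate all 2^3 = 8 messages m ∈ F_2^3.
For each, compute codeword c = mG in F_2^7, then tally its weight.
  m = 000 → c = 0000000, weight = 0.
  m = 100 → c = 0001100, weight = 2.
  m = 010 → c = 1000100, weight = 2.
  m = 110 → c = 1001000, weight = 2.
  m = 001 → c = 1100010, weight = 3.
  m = 101 → c = 1101110, weight = 5.
  m = 011 → c = 0100110, weight = 3.
  m = 111 → c = 0101010, weight = 3.
Tally weights:
  weight 0: 1 codewords.
  weight 2: 3 codewords.
  weight 3: 3 codewords.
  weight 5: 1 codewords.
Minimum distance d = smallest w > 0 with A_w > 0 = 2.
Sanity: Σ A_w = 8 = 2^3 = 8 ✓.


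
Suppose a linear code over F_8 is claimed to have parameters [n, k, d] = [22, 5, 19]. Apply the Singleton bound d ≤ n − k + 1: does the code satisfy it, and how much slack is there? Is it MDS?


Singleton RHS = n − k + 1 = 18, slack = -1, bound violated (no such code; not MDS).

Singleton bound: d ≤ n − k + 1.
Here n = 22, k = 5, so n − k + 1 = 18.
Given d = 19, check d ≤ 18: NO.
Slack = (n − k + 1) − d = -1.
The slack is negative: d = 19 exceeds n − k + 1 = 18 by 1, so the Singleton bound is violated and no linear [22, 5, 19]_8 code can exist. In particular it is not MDS (MDS requires d = n − k + 1 exactly).
Description: the claimed parameters are [22, 5, 19]_8; such a code would be impossible (violates the Singleton bound).


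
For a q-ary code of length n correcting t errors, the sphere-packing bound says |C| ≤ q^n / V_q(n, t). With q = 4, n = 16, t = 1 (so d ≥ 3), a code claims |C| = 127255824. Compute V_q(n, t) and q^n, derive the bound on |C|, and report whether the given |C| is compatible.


V_q(n, t) = 49, q^n = 4294967296, Hamming bound = 87652393, |C| = 127255824 > bound (violated).

Step 1: Compute V_q(n, t) = Σ_{j=0}^1 C(n, j) (q−1)^j.
  j = 0: C(16,0)·(3)^0 = 1·1 = 1.
  j = 1: C(16,1)·(3)^1 = 16·3 = 48.
  V_q(n, t) = 1 + 48 = 49.
Step 2: q^n = 4^16 = 4294967296.
Step 3: Hamming bound ⌊q^n / V_q(n,t)⌋ = ⌊4294967296/49⌋ = 87652393.
Step 4: Compare |C| = 127255824 to 87652393: violated.
The claimed |C| lies above the Hamming bound, so no 4-ary code of length 16 with d ≥ 3 can have 127255824 codewords.


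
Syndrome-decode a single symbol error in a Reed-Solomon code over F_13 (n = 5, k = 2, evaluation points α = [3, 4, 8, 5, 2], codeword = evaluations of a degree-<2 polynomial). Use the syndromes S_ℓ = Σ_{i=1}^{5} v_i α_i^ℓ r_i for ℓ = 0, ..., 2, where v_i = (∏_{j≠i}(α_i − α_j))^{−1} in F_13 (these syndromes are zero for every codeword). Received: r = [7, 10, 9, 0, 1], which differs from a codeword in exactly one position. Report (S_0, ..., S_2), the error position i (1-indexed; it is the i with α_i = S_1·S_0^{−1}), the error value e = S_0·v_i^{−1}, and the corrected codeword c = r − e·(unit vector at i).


S = (1, 2, 4), error at position 5, error magnitude e = 10, c = [7, 10, 9, 0, 4].

Step 1: column multipliers v_i = (∏_{j≠i}(α_i − α_j))^{−1} mod 13.
  i = 1 (α = 3): (3−4)(3−8)(3−5)(3−2) = (−1)·(−5)·(−2)·1 = −10 ≡ 3, so v_1 = 3^{−1} = 9 (mod 13).
  i = 2 (α = 4): (4−3)(4−8)(4−5)(4−2) = 1·(−4)·(−1)·2 = 8 ≡ 8, so v_2 = 8^{−1} = 5 (mod 13).
  i = 3 (α = 8): (8−3)(8−4)(8−5)(8−2) = 5·4·3·6 = 360 ≡ 9, so v_3 = 9^{−1} = 3 (mod 13).
  i = 4 (α = 5): (5−3)(5−4)(5−8)(5−2) = 2·1·(−3)·3 = −18 ≡ 8, so v_4 = 8^{−1} = 5 (mod 13).
  i = 5 (α = 2): (2−3)(2−4)(2−8)(2−5) = (−1)·(−2)·(−6)·(−3) = 36 ≡ 10, so v_5 = 10^{−1} = 4 (mod 13).
  v = [9, 5, 3, 5, 4].
Step 2: syndromes of r = [7, 10, 9, 0, 1] (all sums mod 13).
  S_0 = Σ v_i r_i = 9·7 + 5·10 + 3·9 + 5·0 + 4·1 = 144 ≡ 1.
  S_1 = Σ v_i α_i r_i = 9·3·7 + 5·4·10 + 3·8·9 + 5·5·0 + 4·2·1 = 613 ≡ 2.
  α_i^2 mod 13 = [9, 3, 12, 12, 4].
  S_2 = Σ v_i α_i^2 r_i = 9·9·7 + 5·3·10 + 3·12·9 + 5·12·0 + 4·4·1 = 1057 ≡ 4.
  S = (1, 2, 4) ≠ 0, so r is not a codeword (an error is present).
Step 3: locate the error. For a single error e at position i, S_ℓ = v_i·e·α_i^ℓ, so α_err = S_1/S_0.
  S_0^{−1} = 1^{−1} = 1 (mod 13), so α_err = 2·1 = 2 ≡ 2 = α_5. Error position i = 5.
  Consistency check: S_2/S_1 = 4·7 = 28 ≡ 2 = α_err ✓ (single-error assumption holds).
Step 4: error magnitude e = S_0/v_5 = S_0·∏_{j≠5}(α_5 − α_j) = 1·10 = 10 ≡ 10 (mod 13).
Step 5: correct position 5: c_5 = r_5 − e = 1 − 10 ≡ 4 (mod 13). Hence c = [7, 10, 9, 0, 4].
  Check: interpolating c through the α_i gives m(x) = 11 + 3·x (degree < 2) with m(α_i) = c_i for every i, so c is indeed a codeword.


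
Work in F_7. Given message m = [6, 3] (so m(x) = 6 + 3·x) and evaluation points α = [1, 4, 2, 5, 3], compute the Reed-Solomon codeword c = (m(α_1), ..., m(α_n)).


c = [2, 4, 5, 0, 1]

Message polynomial: m(x) = 6 + 3·x (mod 7).
For each evaluation point α_i, compute m(α_i) mod 7:
  α_1 = 1: Horner steps 3 → 2, so m(1) = 2.
  α_2 = 4: Horner steps 3 → 4, so m(4) = 4.
  α_3 = 2: Horner steps 3 → 5, so m(2) = 5.
  α_4 = 5: Horner steps 3 → 0, so m(5) = 0.
  α_5 = 3: Horner steps 3 → 1, so m(3) = 1.
Codeword c = [2, 4, 5, 0, 1] ∈ F_7^5.


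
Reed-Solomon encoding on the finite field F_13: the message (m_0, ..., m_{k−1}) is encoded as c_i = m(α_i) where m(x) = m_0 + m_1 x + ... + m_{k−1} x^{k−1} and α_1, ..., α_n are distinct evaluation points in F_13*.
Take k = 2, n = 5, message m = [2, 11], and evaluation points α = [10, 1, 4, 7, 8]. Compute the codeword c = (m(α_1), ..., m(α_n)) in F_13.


c = [8, 0, 7, 1, 12]

Message polynomial: m(x) = 2 + 11·x (mod 13).
For each evaluation point α_i, compute m(α_i) mod 13:
  α_1 = 10: Horner steps 11 → 8, so m(10) = 8.
  α_2 = 1: Horner steps 11 → 0, so m(1) = 0.
  α_3 = 4: Horner steps 11 → 7, so m(4) = 7.
  α_4 = 7: Horner steps 11 → 1, so m(7) = 1.
  α_5 = 8: Horner steps 11 → 12, so m(8) = 12.
Codeword c = [8, 0, 7, 1, 12] ∈ F_13^5.


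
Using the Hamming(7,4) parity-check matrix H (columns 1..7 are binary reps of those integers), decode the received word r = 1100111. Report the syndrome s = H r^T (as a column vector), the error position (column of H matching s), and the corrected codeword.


s = (1, 1, 1)^T, error position = 7, corrected codeword c = 1100110

Compute s = H r^T mod 2 one row at a time:
  s_1 = 0 + 1 + 1 + 1 = 3 ≡ 1 (mod 2).
  s_2 = 1 + 0 + 1 + 1 = 3 ≡ 1 (mod 2).
  s_3 = 1 + 0 + 1 + 1 = 3 ≡ 1 (mod 2).
s = (1, 1, 1)^T — this equals column 7 of H (binary 111), so error is at position 7.
Correct: flip bit 7 of r = 1100111 to get c = 1100110.


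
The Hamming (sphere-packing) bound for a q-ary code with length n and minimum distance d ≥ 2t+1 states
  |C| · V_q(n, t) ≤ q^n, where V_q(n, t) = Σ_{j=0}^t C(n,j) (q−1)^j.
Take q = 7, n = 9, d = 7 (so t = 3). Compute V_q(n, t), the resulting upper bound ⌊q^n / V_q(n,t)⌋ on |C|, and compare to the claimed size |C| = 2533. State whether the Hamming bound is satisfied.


V_q(n, t) = 19495, q^n = 40353607, Hamming bound = 2069, |C| = 2533 > bound (violated).

Step 1: Compute V_q(n, t) = Σ_{j=0}^3 C(n, j) (q−1)^j.
  j = 0: C(9,0)·(6)^0 = 1·1 = 1.
  j = 1: C(9,1)·(6)^1 = 9·6 = 54.
  j = 2: C(9,2)·(6)^2 = 36·36 = 1296.
  j = 3: C(9,3)·(6)^3 = 84·216 = 18144.
  V_q(n, t) = 1 + 54 + 1296 + 18144 = 19495.
Step 2: q^n = 7^9 = 40353607.
Step 3: Hamming bound ⌊q^n / V_q(n,t)⌋ = ⌊40353607/19495⌋ = 2069.
Step 4: Compare |C| = 2533 to 2069: violated.
The claimed |C| lies above the Hamming bound, so no 7-ary code of length 9 with d ≥ 7 can have 2533 codewords.


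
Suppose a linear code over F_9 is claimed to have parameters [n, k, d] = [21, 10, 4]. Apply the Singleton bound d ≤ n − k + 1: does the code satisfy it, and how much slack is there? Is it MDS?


Singleton RHS = n − k + 1 = 12, slack = 8, bound satisfied, not MDS.

Singleton bound: d ≤ n − k + 1.
Here n = 21, k = 10, so n − k + 1 = 12.
Given d = 4, check d ≤ 12: YES.
Slack = (n − k + 1) − d = 8.
The code is NOT MDS (slack = 8 > 0).
Description: the claimed parameters are [21, 10, 4]_9; such a code would be non-MDS.


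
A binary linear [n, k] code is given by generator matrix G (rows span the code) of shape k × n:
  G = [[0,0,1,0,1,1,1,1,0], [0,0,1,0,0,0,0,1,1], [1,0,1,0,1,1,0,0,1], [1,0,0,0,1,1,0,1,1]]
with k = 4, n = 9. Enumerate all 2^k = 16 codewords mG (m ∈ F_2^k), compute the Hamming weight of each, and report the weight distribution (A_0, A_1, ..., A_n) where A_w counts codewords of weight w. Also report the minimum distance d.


Weight distribution: A_0 = 1, A_1 = 1, A_2 = 1, A_3 = 4, A_4 = 5, A_5 = 3, A_6 = 1. Minimum distance d = 1.

Enumerate all 2^4 = 16 messages m ∈ F_2^4.
For each, compute codeword c = mG in F_2^9, then tally its weight.
  m = 0000 → c = 000000000, weight = 0.
  m = 1000 → c = 001011110, weight = 5.
  m = 0100 → c = 001000011, weight = 3.
  m = 1100 → c = 000011101, weight = 4.
  m = 0010 → c = 101011001, weight = 5.
  m = 1010 → c = 100000111, weight = 4.
  m = 0110 → c = 100011010, weight = 4.
  m = 1110 → c = 101000100, weight = 3.
  m = 0001 → c = 100011011, weight = 5.
  m = 1001 → c = 101000101, weight = 4.
  m = 0101 → c = 101011000, weight = 4.
  m = 1101 → c = 100000110, weight = 3.
  m = 0011 → c = 001000010, weight = 2.
  m = 1011 → c = 000011100, weight = 3.
  m = 0111 → c = 000000001, weight = 1.
  m = 1111 → c = 001011111, weight = 6.
Tally weights:
  weight 0: 1 codewords.
  weight 1: 1 codewords.
  weight 2: 1 codewords.
  weight 3: 4 codewords.
  weight 4: 5 codewords.
  weight 5: 3 codewords.
  weight 6: 1 codewords.
Minimum distance d = smallest w > 0 with A_w > 0 = 1.
Sanity: Σ A_w = 16 = 2^4 = 16 ✓.


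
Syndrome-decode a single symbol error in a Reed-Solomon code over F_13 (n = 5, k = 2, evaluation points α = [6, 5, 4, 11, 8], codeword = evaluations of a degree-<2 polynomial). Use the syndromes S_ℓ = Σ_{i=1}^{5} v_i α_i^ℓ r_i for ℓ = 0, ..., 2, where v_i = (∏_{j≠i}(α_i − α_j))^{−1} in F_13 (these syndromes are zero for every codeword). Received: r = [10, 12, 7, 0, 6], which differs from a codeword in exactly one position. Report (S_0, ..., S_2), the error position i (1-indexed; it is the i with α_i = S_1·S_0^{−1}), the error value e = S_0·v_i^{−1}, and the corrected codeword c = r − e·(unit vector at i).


S = (8, 6, 11), error at position 3, error magnitude e = 6, c = [10, 12, 1, 0, 6].

Step 1: column multipliers v_i = (∏_{j≠i}(α_i − α_j))^{−1} mod 13.
  i = 1 (α = 6): (6−5)(6−4)(6−11)(6−8) = 1·2·(−5)·(−2) = 20 ≡ 7, so v_1 = 7^{−1} = 2 (mod 13).
  i = 2 (α = 5): (5−6)(5−4)(5−11)(5−8) = (−1)·1·(−6)·(−3) = −18 ≡ 8, so v_2 = 8^{−1} = 5 (mod 13).
  i = 3 (α = 4): (4−6)(4−5)(4−11)(4−8) = (−2)·(−1)·(−7)·(−4) = 56 ≡ 4, so v_3 = 4^{−1} = 10 (mod 13).
  i = 4 (α = 11): (11−6)(11−5)(11−4)(11−8) = 5·6·7·3 = 630 ≡ 6, so v_4 = 6^{−1} = 11 (mod 13).
  i = 5 (α = 8): (8−6)(8−5)(8−4)(8−11) = 2·3·4·(−3) = −72 ≡ 6, so v_5 = 6^{−1} = 11 (mod 13).
  v = [2, 5, 10, 11, 11].
Step 2: syndromes of r = [10, 12, 7, 0, 6] (all sums mod 13).
  S_0 = Σ v_i r_i = 2·10 + 5·12 + 10·7 + 11·0 + 11·6 = 216 ≡ 8.
  S_1 = Σ v_i α_i r_i = 2·6·10 + 5·5·12 + 10·4·7 + 11·11·0 + 11·8·6 = 1228 ≡ 6.
  α_i^2 mod 13 = [10, 12, 3, 4, 12].
  S_2 = Σ v_i α_i^2 r_i = 2·10·10 + 5·12·12 + 10·3·7 + 11·4·0 + 11·12·6 = 1922 ≡ 11.
  S = (8, 6, 11) ≠ 0, so r is not a codeword (an error is present).
Step 3: locate the error. For a single error e at position i, S_ℓ = v_i·e·α_i^ℓ, so α_err = S_1/S_0.
  S_0^{−1} = 8^{−1} = 5 (mod 13), so α_err = 6·5 = 30 ≡ 4 = α_3. Error position i = 3.
  Consistency check: S_2/S_1 = 11·11 = 121 ≡ 4 = α_err ✓ (single-error assumption holds).
Step 4: error magnitude e = S_0/v_3 = S_0·∏_{j≠3}(α_3 − α_j) = 8·4 = 32 ≡ 6 (mod 13).
Step 5: correct position 3: c_3 = r_3 − e = 7 − 6 ≡ 1 (mod 13). Hence c = [10, 12, 1, 0, 6].
  Check: interpolating c through the α_i gives m(x) = 9 + 11·x (degree < 2) with m(α_i) = c_i for every i, so c is indeed a codeword.


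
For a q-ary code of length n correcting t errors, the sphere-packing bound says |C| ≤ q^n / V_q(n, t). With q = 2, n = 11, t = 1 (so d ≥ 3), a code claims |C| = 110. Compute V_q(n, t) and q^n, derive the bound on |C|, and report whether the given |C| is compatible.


V_q(n, t) = 12, q^n = 2048, Hamming bound = 170, |C| = 110 ≤ bound (satisfied).

Step 1: Compute V_q(n, t) = Σ_{j=0}^1 C(n, j) (q−1)^j.
  j = 0: C(11,0)·(1)^0 = 1·1 = 1.
  j = 1: C(11,1)·(1)^1 = 11·1 = 11.
  V_q(n, t) = 1 + 11 = 12.
Step 2: q^n = 2^11 = 2048.
Step 3: Hamming bound ⌊q^n / V_q(n,t)⌋ = ⌊2048/12⌋ = 170.
Step 4: Compare |C| = 110 to 170: satisfied.
The claimed |C| lies below the Hamming bound.


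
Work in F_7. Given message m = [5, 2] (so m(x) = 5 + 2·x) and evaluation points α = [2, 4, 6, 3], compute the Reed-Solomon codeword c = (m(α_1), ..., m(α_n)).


c = [2, 6, 3, 4]

Message polynomial: m(x) = 5 + 2·x (mod 7).
For each evaluation point α_i, compute m(α_i) mod 7:
  α_1 = 2: Horner steps 2 → 2, so m(2) = 2.
  α_2 = 4: Horner steps 2 → 6, so m(4) = 6.
  α_3 = 6: Horner steps 2 → 3, so m(6) = 3.
  α_4 = 3: Horner steps 2 → 4, so m(3) = 4.
Codeword c = [2, 6, 3, 4] ∈ F_7^4.


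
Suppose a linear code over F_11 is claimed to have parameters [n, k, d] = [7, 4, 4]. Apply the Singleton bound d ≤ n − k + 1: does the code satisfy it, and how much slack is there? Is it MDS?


Singleton RHS = n − k + 1 = 4, slack = 0, bound satisfied, MDS.

Singleton bound: d ≤ n − k + 1.
Here n = 7, k = 4, so n − k + 1 = 4.
Given d = 4, check d ≤ 4: YES.
Slack = (n − k + 1) − d = 0.
The code is MDS (slack = 0).
Description: the claimed parameters are [7, 4, 4]_11; such a code would be MDS (meets Singleton bound).


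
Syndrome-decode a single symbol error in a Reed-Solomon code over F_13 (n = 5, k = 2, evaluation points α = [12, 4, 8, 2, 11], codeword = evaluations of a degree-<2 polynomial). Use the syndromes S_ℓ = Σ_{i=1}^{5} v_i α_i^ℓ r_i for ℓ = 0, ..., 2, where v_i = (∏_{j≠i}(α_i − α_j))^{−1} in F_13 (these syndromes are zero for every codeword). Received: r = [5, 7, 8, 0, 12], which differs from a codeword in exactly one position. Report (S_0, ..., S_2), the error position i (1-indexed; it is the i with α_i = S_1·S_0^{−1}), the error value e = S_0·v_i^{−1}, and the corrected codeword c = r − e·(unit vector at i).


S = (6, 7, 6), error at position 1, error magnitude e = 9, c = [9, 7, 8, 0, 12].

Step 1: column multipliers v_i = (∏_{j≠i}(α_i − α_j))^{−1} mod 13.
  i = 1 (α = 12): (12−4)(12−8)(12−2)(12−11) = 8·4·10·1 = 320 ≡ 8, so v_1 = 8^{−1} = 5 (mod 13).
  i = 2 (α = 4): (4−12)(4−8)(4−2)(4−11) = (−8)·(−4)·2·(−7) = −448 ≡ 7, so v_2 = 7^{−1} = 2 (mod 13).
  i = 3 (α = 8): (8−12)(8−4)(8−2)(8−11) = (−4)·4·6·(−3) = 288 ≡ 2, so v_3 = 2^{−1} = 7 (mod 13).
  i = 4 (α = 2): (2−12)(2−4)(2−8)(2−11) = (−10)·(−2)·(−6)·(−9) = 1080 ≡ 1, so v_4 = 1^{−1} = 1 (mod 13).
  i = 5 (α = 11): (11−12)(11−4)(11−8)(11−2) = (−1)·7·3·9 = −189 ≡ 6, so v_5 = 6^{−1} = 11 (mod 13).
  v = [5, 2, 7, 1, 11].
Step 2: syndromes of r = [5, 7, 8, 0, 12] (all sums mod 13).
  S_0 = Σ v_i r_i = 5·5 + 2·7 + 7·8 + 1·0 + 11·12 = 227 ≡ 6.
  S_1 = Σ v_i α_i r_i = 5·12·5 + 2·4·7 + 7·8·8 + 1·2·0 + 11·11·12 = 2256 ≡ 7.
  α_i^2 mod 13 = [1, 3, 12, 4, 4].
  S_2 = Σ v_i α_i^2 r_i = 5·1·5 + 2·3·7 + 7·12·8 + 1·4·0 + 11·4·12 = 1267 ≡ 6.
  S = (6, 7, 6) ≠ 0, so r is not a codeword (an error is present).
Step 3: locate the error. For a single error e at position i, S_ℓ = v_i·e·α_i^ℓ, so α_err = S_1/S_0.
  S_0^{−1} = 6^{−1} = 11 (mod 13), so α_err = 7·11 = 77 ≡ 12 = α_1. Error position i = 1.
  Consistency check: S_2/S_1 = 6·2 = 12 ≡ 12 = α_err ✓ (single-error assumption holds).
Step 4: error magnitude e = S_0/v_1 = S_0·∏_{j≠1}(α_1 − α_j) = 6·8 = 48 ≡ 9 (mod 13).
Step 5: correct position 1: c_1 = r_1 − e = 5 − 9 ≡ 9 (mod 13). Hence c = [9, 7, 8, 0, 12].
  Check: interpolating c through the α_i gives m(x) = 6 + 10·x (degree < 2) with m(α_i) = c_i for every i, so c is indeed a codeword.


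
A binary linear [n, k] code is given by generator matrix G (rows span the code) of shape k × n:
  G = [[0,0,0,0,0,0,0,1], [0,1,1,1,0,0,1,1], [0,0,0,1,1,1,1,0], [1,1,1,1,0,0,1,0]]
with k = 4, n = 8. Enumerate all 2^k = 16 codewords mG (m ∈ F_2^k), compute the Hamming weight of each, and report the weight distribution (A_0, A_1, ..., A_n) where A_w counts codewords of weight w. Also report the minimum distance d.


Weight distribution: A_0 = 1, A_1 = 2, A_2 = 1, A_4 = 3, A_5 = 6, A_6 = 3. Minimum distance d = 1.

Enumerate all 2^4 = 16 messages m ∈ F_2^4.
For each, compute codeword c = mG in F_2^8, then tally its weight.
  m = 0000 → c = 00000000, weight = 0.
  m = 1000 → c = 00000001, weight = 1.
  m = 0100 → c = 01110011, weight = 5.
  m = 1100 → c = 01110010, weight = 4.
  m = 0010 → c = 00011110, weight = 4.
  m = 1010 → c = 00011111, weight = 5.
  m = 0110 → c = 01101101, weight = 5.
  m = 1110 → c = 01101100, weight = 4.
  m = 0001 → c = 11110010, weight = 5.
  m = 1001 → c = 11110011, weight = 6.
  m = 0101 → c = 10000001, weight = 2.
  m = 1101 → c = 10000000, weight = 1.
  m = 0011 → c = 11101100, weight = 5.
  m = 1011 → c = 11101101, weight = 6.
  m = 0111 → c = 10011111, weight = 6.
  m = 1111 → c = 10011110, weight = 5.
Tally weights:
  weight 0: 1 codewords.
  weight 1: 2 codewords.
  weight 2: 1 codewords.
  weight 4: 3 codewords.
  weight 5: 6 codewords.
  weight 6: 3 codewords.
Minimum distance d = smallest w > 0 with A_w > 0 = 1.
Sanity: Σ A_w = 16 = 2^4 = 16 ✓.


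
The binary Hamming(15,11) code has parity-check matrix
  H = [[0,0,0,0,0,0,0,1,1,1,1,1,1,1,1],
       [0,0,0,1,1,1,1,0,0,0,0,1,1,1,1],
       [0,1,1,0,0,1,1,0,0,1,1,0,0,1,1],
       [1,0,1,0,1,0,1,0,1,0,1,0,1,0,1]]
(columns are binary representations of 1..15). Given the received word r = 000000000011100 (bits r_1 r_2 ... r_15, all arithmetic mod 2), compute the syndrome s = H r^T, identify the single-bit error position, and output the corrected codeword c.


s = (1, 0, 1, 0)^T, error position = 10, corrected codeword c = 000000000111100

Compute s = H r^T mod 2 one row at a time:
  s_1 = 0 + 0 + 0 + 1 + 1 + 1 + 0 + 0 = 3 ≡ 1 (mod 2).
  s_2 = 0 + 0 + 0 + 0 + 1 + 1 + 0 + 0 = 2 ≡ 0 (mod 2).
  s_3 = 0 + 0 + 0 + 0 + 0 + 1 + 0 + 0 = 1 ≡ 1 (mod 2).
  s_4 = 0 + 0 + 0 + 0 + 0 + 1 + 1 + 0 = 2 ≡ 0 (mod 2).
s = (1, 0, 1, 0)^T — this equals column 10 of H (binary 1010), so error is at position 10.
Correct: flip bit 10 of r = 000000000011100 to get c = 000000000111100.


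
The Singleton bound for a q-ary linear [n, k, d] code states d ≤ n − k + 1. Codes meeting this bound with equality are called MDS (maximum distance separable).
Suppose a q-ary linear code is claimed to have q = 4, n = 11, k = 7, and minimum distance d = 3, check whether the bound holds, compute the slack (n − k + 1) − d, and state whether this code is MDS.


Singleton RHS = n − k + 1 = 5, slack = 2, bound satisfied, not MDS.

Singleton bound: d ≤ n − k + 1.
Here n = 11, k = 7, so n − k + 1 = 5.
Given d = 3, check d ≤ 5: YES.
Slack = (n − k + 1) − d = 2.
The code is NOT MDS (slack = 2 > 0).
Description: the claimed parameters are [11, 7, 3]_4; such a code would be non-MDS.


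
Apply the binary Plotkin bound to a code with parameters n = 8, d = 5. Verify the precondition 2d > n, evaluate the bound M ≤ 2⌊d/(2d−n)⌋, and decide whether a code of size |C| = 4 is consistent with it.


Plotkin bound M ≤ 4; given |C| = 4 ≤ bound (satisfied).

Check applicability: 2d = 10, n = 8.
2d − n = 2 > 0, so Plotkin applies.
Compute d/(2d−n) = 5/2 ≈ 2.5000.
⌊d/(2d−n)⌋ = 2.
Plotkin bound: M ≤ 2·2 = 4.
Given |C| = 4, check: satisfied.
This |C| is at the Plotkin bound.


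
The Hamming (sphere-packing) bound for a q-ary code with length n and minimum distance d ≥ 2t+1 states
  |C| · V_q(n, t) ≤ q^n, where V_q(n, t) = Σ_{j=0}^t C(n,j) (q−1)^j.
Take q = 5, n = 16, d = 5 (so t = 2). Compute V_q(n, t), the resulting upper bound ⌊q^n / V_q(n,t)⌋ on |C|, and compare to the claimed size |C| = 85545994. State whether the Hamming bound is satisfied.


V_q(n, t) = 1985, q^n = 152587890625, Hamming bound = 76870473, |C| = 85545994 > bound (violated).

Step 1: Compute V_q(n, t) = Σ_{j=0}^2 C(n, j) (q−1)^j.
  j = 0: C(16,0)·(4)^0 = 1·1 = 1.
  j = 1: C(16,1)·(4)^1 = 16·4 = 64.
  j = 2: C(16,2)·(4)^2 = 120·16 = 1920.
  V_q(n, t) = 1 + 64 + 1920 = 1985.
Step 2: q^n = 5^16 = 152587890625.
Step 3: Hamming bound ⌊q^n / V_q(n,t)⌋ = ⌊152587890625/1985⌋ = 76870473.
Step 4: Compare |C| = 85545994 to 76870473: violated.
The claimed |C| lies above the Hamming bound, so no 5-ary code of length 16 with d ≥ 5 can have 85545994 codewords.


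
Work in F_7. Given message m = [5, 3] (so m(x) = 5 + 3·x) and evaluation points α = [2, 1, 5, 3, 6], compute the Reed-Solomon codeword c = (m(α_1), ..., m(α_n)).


c = [4, 1, 6, 0, 2]

Message polynomial: m(x) = 5 + 3·x (mod 7).
For each evaluation point α_i, compute m(α_i) mod 7:
  α_1 = 2: Horner steps 3 → 4, so m(2) = 4.
  α_2 = 1: Horner steps 3 → 1, so m(1) = 1.
  α_3 = 5: Horner steps 3 → 6, so m(5) = 6.
  α_4 = 3: Horner steps 3 → 0, so m(3) = 0.
  α_5 = 6: Horner steps 3 → 2, so m(6) = 2.
Codeword c = [4, 1, 6, 0, 2] ∈ F_7^5.


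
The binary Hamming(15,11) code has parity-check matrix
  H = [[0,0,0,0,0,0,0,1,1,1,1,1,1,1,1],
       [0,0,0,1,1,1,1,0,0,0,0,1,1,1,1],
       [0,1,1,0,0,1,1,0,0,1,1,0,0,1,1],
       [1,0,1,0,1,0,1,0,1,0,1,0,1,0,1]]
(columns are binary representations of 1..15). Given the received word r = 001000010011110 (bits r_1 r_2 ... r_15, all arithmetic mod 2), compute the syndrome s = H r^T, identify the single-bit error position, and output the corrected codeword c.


s = (1, 1, 1, 1)^T, error position = 15, corrected codeword c = 001000010011111

Compute s = H r^T mod 2 one row at a time:
  s_1 = 1 + 0 + 0 + 1 + 1 + 1 + 1 + 0 = 5 ≡ 1 (mod 2).
  s_2 = 0 + 0 + 0 + 0 + 1 + 1 + 1 + 0 = 3 ≡ 1 (mod 2).
  s_3 = 0 + 1 + 0 + 0 + 0 + 1 + 1 + 0 = 3 ≡ 1 (mod 2).
  s_4 = 0 + 1 + 0 + 0 + 0 + 1 + 1 + 0 = 3 ≡ 1 (mod 2).
s = (1, 1, 1, 1)^T — this equals column 15 of H (binary 1111), so error is at position 15.
Correct: flip bit 15 of r = 001000010011110 to get c = 001000010011111.


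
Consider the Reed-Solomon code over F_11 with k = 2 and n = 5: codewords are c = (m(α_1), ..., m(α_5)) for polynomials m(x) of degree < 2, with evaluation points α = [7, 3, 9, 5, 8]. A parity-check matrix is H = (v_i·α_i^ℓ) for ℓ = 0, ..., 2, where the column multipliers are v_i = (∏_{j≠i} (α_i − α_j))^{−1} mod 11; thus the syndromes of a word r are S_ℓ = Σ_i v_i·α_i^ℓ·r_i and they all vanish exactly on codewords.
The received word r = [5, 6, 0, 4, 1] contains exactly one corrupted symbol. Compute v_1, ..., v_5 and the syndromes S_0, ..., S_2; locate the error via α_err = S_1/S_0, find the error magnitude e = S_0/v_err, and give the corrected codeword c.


S = (5, 2, 3), error at position 1, error magnitude e = 3, c = [2, 6, 0, 4, 1].

Step 1: column multipliers v_i = (∏_{j≠i}(α_i − α_j))^{−1} mod 11.
  i = 1 (α = 7): (7−3)(7−9)(7−5)(7−8) = 4·(−2)·2·(−1) = 16 ≡ 5, so v_1 = 5^{−1} = 9 (mod 11).
  i = 2 (α = 3): (3−7)(3−9)(3−5)(3−8) = (−4)·(−6)·(−2)·(−5) = 240 ≡ 9, so v_2 = 9^{−1} = 5 (mod 11).
  i = 3 (α = 9): (9−7)(9−3)(9−5)(9−8) = 2·6·4·1 = 48 ≡ 4, so v_3 = 4^{−1} = 3 (mod 11).
  i = 4 (α = 5): (5−7)(5−3)(5−9)(5−8) = (−2)·2·(−4)·(−3) = −48 ≡ 7, so v_4 = 7^{−1} = 8 (mod 11).
  i = 5 (α = 8): (8−7)(8−3)(8−9)(8−5) = 1·5·(−1)·3 = −15 ≡ 7, so v_5 = 7^{−1} = 8 (mod 11).
  v = [9, 5, 3, 8, 8].
Step 2: syndromes of r = [5, 6, 0, 4, 1] (all sums mod 11).
  S_0 = Σ v_i r_i = 9·5 + 5·6 + 3·0 + 8·4 + 8·1 = 115 ≡ 5.
  S_1 = Σ v_i α_i r_i = 9·7·5 + 5·3·6 + 3·9·0 + 8·5·4 + 8·8·1 = 629 ≡ 2.
  α_i^2 mod 11 = [5, 9, 4, 3, 9].
  S_2 = Σ v_i α_i^2 r_i = 9·5·5 + 5·9·6 + 3·4·0 + 8·3·4 + 8·9·1 = 663 ≡ 3.
  S = (5, 2, 3) ≠ 0, so r is not a codeword (an error is present).
Step 3: locate the error. For a single error e at position i, S_ℓ = v_i·e·α_i^ℓ, so α_err = S_1/S_0.
  S_0^{−1} = 5^{−1} = 9 (mod 11), so α_err = 2·9 = 18 ≡ 7 = α_1. Error position i = 1.
  Consistency check: S_2/S_1 = 3·6 = 18 ≡ 7 = α_err ✓ (single-error assumption holds).
Step 4: error magnitude e = S_0/v_1 = S_0·∏_{j≠1}(α_1 − α_j) = 5·5 = 25 ≡ 3 (mod 11).
Step 5: correct position 1: c_1 = r_1 − e = 5 − 3 ≡ 2 (mod 11). Hence c = [2, 6, 0, 4, 1].
  Check: interpolating c through the α_i gives m(x) = 9 + 10·x (degree < 2) with m(α_i) = c_i for every i, so c is indeed a codeword.


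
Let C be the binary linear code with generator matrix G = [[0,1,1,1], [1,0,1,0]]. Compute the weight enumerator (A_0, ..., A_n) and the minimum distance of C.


Weight distribution: A_0 = 1, A_2 = 1, A_3 = 2. Minimum distance d = 2.

Enumerate all 2^2 = 4 messages m ∈ F_2^2.
For each, compute codeword c = mG in F_2^4, then tally its weight.
  m = 00 → c = 0000, weight = 0.
  m = 10 → c = 0111, weight = 3.
  m = 01 → c = 1010, weight = 2.
  m = 11 → c = 1101, weight = 3.
Tally weights:
  weight 0: 1 codewords.
  weight 2: 1 codewords.
  weight 3: 2 codewords.
Minimum distance d = smallest w > 0 with A_w > 0 = 2.
Sanity: Σ A_w = 4 = 2^2 = 4 ✓.


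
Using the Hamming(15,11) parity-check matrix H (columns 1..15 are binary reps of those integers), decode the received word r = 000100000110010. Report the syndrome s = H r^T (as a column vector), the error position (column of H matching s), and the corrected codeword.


s = (1, 0, 1, 1)^T, error position = 11, corrected codeword c = 000100000100010

Compute s = H r^T mod 2 one row at a time:
  s_1 = 0 + 0 + 1 + 1 + 0 + 0 + 1 + 0 = 3 ≡ 1 (mod 2).
  s_2 = 1 + 0 + 0 + 0 + 0 + 0 + 1 + 0 = 2 ≡ 0 (mod 2).
  s_3 = 0 + 0 + 0 + 0 + 1 + 1 + 1 + 0 = 3 ≡ 1 (mod 2).
  s_4 = 0 + 0 + 0 + 0 + 0 + 1 + 0 + 0 = 1 ≡ 1 (mod 2).
s = (1, 0, 1, 1)^T — this equals column 11 of H (binary 1011), so error is at position 11.
Correct: flip bit 11 of r = 000100000110010 to get c = 000100000100010.


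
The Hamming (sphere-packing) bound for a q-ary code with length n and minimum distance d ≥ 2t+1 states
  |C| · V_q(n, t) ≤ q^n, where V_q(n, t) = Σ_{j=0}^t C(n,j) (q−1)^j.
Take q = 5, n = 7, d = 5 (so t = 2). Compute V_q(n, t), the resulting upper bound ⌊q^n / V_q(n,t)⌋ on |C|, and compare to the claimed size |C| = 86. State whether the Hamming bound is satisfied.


V_q(n, t) = 365, q^n = 78125, Hamming bound = 214, |C| = 86 ≤ bound (satisfied).

Step 1: Compute V_q(n, t) = Σ_{j=0}^2 C(n, j) (q−1)^j.
  j = 0: C(7,0)·(4)^0 = 1·1 = 1.
  j = 1: C(7,1)·(4)^1 = 7·4 = 28.
  j = 2: C(7,2)·(4)^2 = 21·16 = 336.
  V_q(n, t) = 1 + 28 + 336 = 365.
Step 2: q^n = 5^7 = 78125.
Step 3: Hamming bound ⌊q^n / V_q(n,t)⌋ = ⌊78125/365⌋ = 214.
Step 4: Compare |C| = 86 to 214: satisfied.
The claimed |C| lies below the Hamming bound.


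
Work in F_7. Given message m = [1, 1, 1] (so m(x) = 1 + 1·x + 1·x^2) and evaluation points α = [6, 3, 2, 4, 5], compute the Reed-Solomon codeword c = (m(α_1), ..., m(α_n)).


c = [1, 6, 0, 0, 3]

Message polynomial: m(x) = 1 + 1·x + 1·x^2 (mod 7).
For each evaluation point α_i, compute m(α_i) mod 7:
  α_1 = 6: Horner steps 1 → 0 → 1, so m(6) = 1.
  α_2 = 3: Horner steps 1 → 4 → 6, so m(3) = 6.
  α_3 = 2: Horner steps 1 → 3 → 0, so m(2) = 0.
  α_4 = 4: Horner steps 1 → 5 → 0, so m(4) = 0.
  α_5 = 5: Horner steps 1 → 6 → 3, so m(5) = 3.
Codeword c = [1, 6, 0, 0, 3] ∈ F_7^5.


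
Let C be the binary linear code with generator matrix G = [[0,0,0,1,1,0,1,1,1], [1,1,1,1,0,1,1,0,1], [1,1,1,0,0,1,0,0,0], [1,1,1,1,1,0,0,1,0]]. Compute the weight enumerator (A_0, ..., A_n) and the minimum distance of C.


Weight distribution: A_0 = 1, A_2 = 2, A_3 = 2, A_4 = 3, A_5 = 3, A_6 = 2, A_7 = 2, A_9 = 1. Minimum distance d = 2.

Enumerate all 2^4 = 16 messages m ∈ F_2^4.
For each, compute codeword c = mG in F_2^9, then tally its weight.
  m = 0000 → c = 000000000, weight = 0.
  m = 1000 → c = 000110111, weight = 5.
  m = 0100 → c = 111101101, weight = 7.
  m = 1100 → c = 111011010, weight = 6.
  m = 0010 → c = 111001000, weight = 4.
  m = 1010 → c = 111111111, weight = 9.
  m = 0110 → c = 000100101, weight = 3.
  m = 1110 → c = 000010010, weight = 2.
  m = 0001 → c = 111110010, weight = 6.
  m = 1001 → c = 111000101, weight = 5.
  m = 0101 → c = 000011111, weight = 5.
  m = 1101 → c = 000101000, weight = 2.
  m = 0011 → c = 000111010, weight = 4.
  m = 1011 → c = 000001101, weight = 3.
  m = 0111 → c = 111010111, weight = 7.
  m = 1111 → c = 111100000, weight = 4.
Tally weights:
  weight 0: 1 codewords.
  weight 2: 2 codewords.
  weight 3: 2 codewords.
  weight 4: 3 codewords.
  weight 5: 3 codewords.
  weight 6: 2 codewords.
  weight 7: 2 codewords.
  weight 9: 1 codewords.
Minimum distance d = smallest w > 0 with A_w > 0 = 2.
Sanity: Σ A_w = 16 = 2^4 = 16 ✓.


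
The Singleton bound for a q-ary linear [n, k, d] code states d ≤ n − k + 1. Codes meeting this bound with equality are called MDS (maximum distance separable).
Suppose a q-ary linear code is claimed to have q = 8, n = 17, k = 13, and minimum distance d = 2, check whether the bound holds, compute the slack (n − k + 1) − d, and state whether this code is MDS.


Singleton RHS = n − k + 1 = 5, slack = 3, bound satisfied, not MDS.

Singleton bound: d ≤ n − k + 1.
Here n = 17, k = 13, so n − k + 1 = 5.
Given d = 2, check d ≤ 5: YES.
Slack = (n − k + 1) − d = 3.
The code is NOT MDS (slack = 3 > 0).
Description: the claimed parameters are [17, 13, 2]_8; such a code would be non-MDS.


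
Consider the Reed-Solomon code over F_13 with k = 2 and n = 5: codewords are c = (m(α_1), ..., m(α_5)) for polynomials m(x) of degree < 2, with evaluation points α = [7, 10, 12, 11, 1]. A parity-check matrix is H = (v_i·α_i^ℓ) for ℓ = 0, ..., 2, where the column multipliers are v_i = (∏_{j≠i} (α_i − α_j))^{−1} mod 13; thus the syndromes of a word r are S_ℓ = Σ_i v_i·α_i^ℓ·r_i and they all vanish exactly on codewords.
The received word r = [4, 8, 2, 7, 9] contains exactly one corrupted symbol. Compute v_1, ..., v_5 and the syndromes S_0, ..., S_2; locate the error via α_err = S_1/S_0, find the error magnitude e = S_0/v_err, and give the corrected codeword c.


S = (11, 4, 5), error at position 4, error magnitude e = 2, c = [4, 8, 2, 5, 9].

Step 1: column multipliers v_i = (∏_{j≠i}(α_i − α_j))^{−1} mod 13.
  i = 1 (α = 7): (7−10)(7−12)(7−11)(7−1) = (−3)·(−5)·(−4)·6 = −360 ≡ 4, so v_1 = 4^{−1} = 10 (mod 13).
  i = 2 (α = 10): (10−7)(10−12)(10−11)(10−1) = 3·(−2)·(−1)·9 = 54 ≡ 2, so v_2 = 2^{−1} = 7 (mod 13).
  i = 3 (α = 12): (12−7)(12−10)(12−11)(12−1) = 5·2·1·11 = 110 ≡ 6, so v_3 = 6^{−1} = 11 (mod 13).
  i = 4 (α = 11): (11−7)(11−10)(11−12)(11−1) = 4·1·(−1)·10 = −40 ≡ 12, so v_4 = 12^{−1} = 12 (mod 13).
  i = 5 (α = 1): (1−7)(1−10)(1−12)(1−11) = (−6)·(−9)·(−11)·(−10) = 5940 ≡ 12, so v_5 = 12^{−1} = 12 (mod 13).
  v = [10, 7, 11, 12, 12].
Step 2: syndromes of r = [4, 8, 2, 7, 9] (all sums mod 13).
  S_0 = Σ v_i r_i = 10·4 + 7·8 + 11·2 + 12·7 + 12·9 = 310 ≡ 11.
  S_1 = Σ v_i α_i r_i = 10·7·4 + 7·10·8 + 11·12·2 + 12·11·7 + 12·1·9 = 2136 ≡ 4.
  α_i^2 mod 13 = [10, 9, 1, 4, 1].
  S_2 = Σ v_i α_i^2 r_i = 10·10·4 + 7·9·8 + 11·1·2 + 12·4·7 + 12·1·9 = 1370 ≡ 5.
  S = (11, 4, 5) ≠ 0, so r is not a codeword (an error is present).
Step 3: locate the error. For a single error e at position i, S_ℓ = v_i·e·α_i^ℓ, so α_err = S_1/S_0.
  S_0^{−1} = 11^{−1} = 6 (mod 13), so α_err = 4·6 = 24 ≡ 11 = α_4. Error position i = 4.
  Consistency check: S_2/S_1 = 5·10 = 50 ≡ 11 = α_err ✓ (single-error assumption holds).
Step 4: error magnitude e = S_0/v_4 = S_0·∏_{j≠4}(α_4 − α_j) = 11·12 = 132 ≡ 2 (mod 13).
Step 5: correct position 4: c_4 = r_4 − e = 7 − 2 ≡ 5 (mod 13). Hence c = [4, 8, 2, 5, 9].
  Check: interpolating c through the α_i gives m(x) = 12 + 10·x (degree < 2) with m(α_i) = c_i for every i, so c is indeed a codeword.


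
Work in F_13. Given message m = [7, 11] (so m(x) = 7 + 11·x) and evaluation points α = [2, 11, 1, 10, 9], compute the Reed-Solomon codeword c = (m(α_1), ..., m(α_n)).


c = [3, 11, 5, 0, 2]

Message polynomial: m(x) = 7 + 11·x (mod 13).
For each evaluation point α_i, compute m(α_i) mod 13:
  α_1 = 2: Horner steps 11 → 3, so m(2) = 3.
  α_2 = 11: Horner steps 11 → 11, so m(11) = 11.
  α_3 = 1: Horner steps 11 → 5, so m(1) = 5.
  α_4 = 10: Horner steps 11 → 0, so m(10) = 0.
  α_5 = 9: Horner steps 11 → 2, so m(9) = 2.
Codeword c = [3, 11, 5, 0, 2] ∈ F_13^5.
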